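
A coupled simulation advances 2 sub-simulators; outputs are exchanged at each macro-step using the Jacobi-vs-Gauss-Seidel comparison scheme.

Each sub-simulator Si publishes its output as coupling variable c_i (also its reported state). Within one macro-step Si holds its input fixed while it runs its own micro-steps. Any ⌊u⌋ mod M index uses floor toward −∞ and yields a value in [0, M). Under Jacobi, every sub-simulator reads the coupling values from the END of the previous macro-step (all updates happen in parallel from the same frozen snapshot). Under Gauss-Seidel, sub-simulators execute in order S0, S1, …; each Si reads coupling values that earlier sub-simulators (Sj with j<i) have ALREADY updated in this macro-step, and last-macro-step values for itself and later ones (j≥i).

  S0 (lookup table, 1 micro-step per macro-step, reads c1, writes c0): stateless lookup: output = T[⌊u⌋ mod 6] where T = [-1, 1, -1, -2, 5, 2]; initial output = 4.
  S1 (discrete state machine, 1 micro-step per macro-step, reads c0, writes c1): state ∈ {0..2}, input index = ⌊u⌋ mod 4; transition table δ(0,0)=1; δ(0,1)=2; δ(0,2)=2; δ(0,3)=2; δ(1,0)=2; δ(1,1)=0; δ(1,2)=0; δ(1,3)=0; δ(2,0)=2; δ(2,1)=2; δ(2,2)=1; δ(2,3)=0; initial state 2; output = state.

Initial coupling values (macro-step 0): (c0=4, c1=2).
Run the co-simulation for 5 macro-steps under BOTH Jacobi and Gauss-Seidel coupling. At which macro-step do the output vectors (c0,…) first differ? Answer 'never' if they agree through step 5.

[Jacobi] macro 1: S0 reads c1=2 → after 1×micro: -1; S1 reads c0=4 → after 1×micro: 2 ⇒ (c0=-1, c1=2)
[Jacobi] macro 2: S0 reads c1=2 → after 1×micro: -1; S1 reads c0=-1 → after 1×micro: 0 ⇒ (c0=-1, c1=0)
[Jacobi] macro 3: S0 reads c1=0 → after 1×micro: -1; S1 reads c0=-1 → after 1×micro: 2 ⇒ (c0=-1, c1=2)
[Jacobi] macro 4: S0 reads c1=2 → after 1×micro: -1; S1 reads c0=-1 → after 1×micro: 0 ⇒ (c0=-1, c1=0)
[Jacobi] macro 5: S0 reads c1=0 → after 1×micro: -1; S1 reads c0=-1 → after 1×micro: 2 ⇒ (c0=-1, c1=2)
[Gauss-Seidel] macro 1: S0 reads c1=2 → after 1×micro: -1; S1 reads c0=-1 → after 1×micro: 0 ⇒ (c0=-1, c1=0)
[Gauss-Seidel] macro 2: S0 reads c1=0 → after 1×micro: -1; S1 reads c0=-1 → after 1×micro: 2 ⇒ (c0=-1, c1=2)
[Gauss-Seidel] macro 3: S0 reads c1=2 → after 1×micro: -1; S1 reads c0=-1 → after 1×micro: 0 ⇒ (c0=-1, c1=0)
[Gauss-Seidel] macro 4: S0 reads c1=0 → after 1×micro: -1; S1 reads c0=-1 → after 1×micro: 2 ⇒ (c0=-1, c1=2)
[Gauss-Seidel] macro 5: S0 reads c1=2 → after 1×micro: -1; S1 reads c0=-1 → after 1×micro: 0 ⇒ (c0=-1, c1=0)

first divergence at macro-step: 1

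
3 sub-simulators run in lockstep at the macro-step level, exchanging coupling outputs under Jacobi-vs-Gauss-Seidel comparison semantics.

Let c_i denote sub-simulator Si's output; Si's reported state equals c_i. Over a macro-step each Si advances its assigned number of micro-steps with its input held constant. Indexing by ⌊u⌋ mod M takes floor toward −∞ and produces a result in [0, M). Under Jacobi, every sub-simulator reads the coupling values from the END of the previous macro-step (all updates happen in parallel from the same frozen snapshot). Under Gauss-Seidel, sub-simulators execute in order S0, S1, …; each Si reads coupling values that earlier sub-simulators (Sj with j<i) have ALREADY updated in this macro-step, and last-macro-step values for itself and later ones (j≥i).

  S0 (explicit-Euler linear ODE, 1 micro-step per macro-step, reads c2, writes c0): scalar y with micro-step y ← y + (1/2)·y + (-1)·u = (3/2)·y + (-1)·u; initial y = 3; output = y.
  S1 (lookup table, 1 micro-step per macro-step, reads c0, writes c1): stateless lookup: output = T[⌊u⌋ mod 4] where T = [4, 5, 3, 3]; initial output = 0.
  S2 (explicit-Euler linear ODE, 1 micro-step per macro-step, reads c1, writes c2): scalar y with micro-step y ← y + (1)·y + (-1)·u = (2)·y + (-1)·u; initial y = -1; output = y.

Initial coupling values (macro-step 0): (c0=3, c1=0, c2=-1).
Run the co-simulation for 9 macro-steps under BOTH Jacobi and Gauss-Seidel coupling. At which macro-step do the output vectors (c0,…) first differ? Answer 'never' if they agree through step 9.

first divergence at macro-step: 1

[Jacobi] macro 1: S0 reads c2=-1 → after 1×micro: 11/2; S1 reads c0=3 → after 1×micro: 3; S2 reads c1=0 → after 1×micro: -2 ⇒ (c0=11/2, c1=3, c2=-2)
[Jacobi] macro 2: S0 reads c2=-2 → after 1×micro: 41/4; S1 reads c0=11/2 → after 1×micro: 5; S2 reads c1=3 → after 1×micro: -7 ⇒ (c0=41/4, c1=5, c2=-7)
[Jacobi] macro 3: S0 reads c2=-7 → after 1×micro: 179/8; S1 reads c0=41/4 → after 1×micro: 3; S2 reads c1=5 → after 1×micro: -19 ⇒ (c0=179/8, c1=3, c2=-19)
[Jacobi] macro 4: S0 reads c2=-19 → after 1×micro: 841/16; S1 reads c0=179/8 → after 1×micro: 3; S2 reads c1=3 → after 1×micro: -41 ⇒ (c0=841/16, c1=3, c2=-41)
[Jacobi] macro 5: S0 reads c2=-41 → after 1×micro: 3835/32; S1 reads c0=841/16 → after 1×micro: 4; S2 reads c1=3 → after 1×micro: -85 ⇒ (c0=3835/32, c1=4, c2=-85)
[Jacobi] macro 6: S0 reads c2=-85 → after 1×micro: 16945/64; S1 reads c0=3835/32 → after 1×micro: 3; S2 reads c1=4 → after 1×micro: -174 ⇒ (c0=16945/64, c1=3, c2=-174)
[Jacobi] macro 7: S0 reads c2=-174 → after 1×micro: 73107/128; S1 reads c0=16945/64 → after 1×micro: 4; S2 reads c1=3 → after 1×micro: -351 ⇒ (c0=73107/128, c1=4, c2=-351)
[Jacobi] macro 8: S0 reads c2=-351 → after 1×micro: 309177/256; S1 reads c0=73107/128 → after 1×micro: 3; S2 reads c1=4 → after 1×micro: -706 ⇒ (c0=309177/256, c1=3, c2=-706)
[Jacobi] macro 9: S0 reads c2=-706 → after 1×micro: 1289003/512; S1 reads c0=309177/256 → after 1×micro: 3; S2 reads c1=3 → after 1×micro: -1415 ⇒ (c0=1289003/512, c1=3, c2=-1415)
[Gauss-Seidel] macro 1: S0 reads c2=-1 → after 1×micro: 11/2; S1 reads c0=11/2 → after 1×micro: 5; S2 reads c1=5 → after 1×micro: -7 ⇒ (c0=11/2, c1=5, c2=-7)
[Gauss-Seidel] macro 2: S0 reads c2=-7 → after 1×micro: 61/4; S1 reads c0=61/4 → after 1×micro: 3; S2 reads c1=3 → after 1×micro: -17 ⇒ (c0=61/4, c1=3, c2=-17)
[Gauss-Seidel] macro 3: S0 reads c2=-17 → after 1×micro: 319/8; S1 reads c0=319/8 → after 1×micro: 3; S2 reads c1=3 → after 1×micro: -37 ⇒ (c0=319/8, c1=3, c2=-37)
[Gauss-Seidel] macro 4: S0 reads c2=-37 → after 1×micro: 1549/16; S1 reads c0=1549/16 → after 1×micro: 4; S2 reads c1=4 → after 1×micro: -78 ⇒ (c0=1549/16, c1=4, c2=-78)
[Gauss-Seidel] macro 5: S0 reads c2=-78 → after 1×micro: 7143/32; S1 reads c0=7143/32 → after 1×micro: 3; S2 reads c1=3 → after 1×micro: -159 ⇒ (c0=7143/32, c1=3, c2=-159)
[Gauss-Seidel] macro 6: S0 reads c2=-159 → after 1×micro: 31605/64; S1 reads c0=31605/64 → after 1×micro: 5; S2 reads c1=5 → after 1×micro: -323 ⇒ (c0=31605/64, c1=5, c2=-323)
[Gauss-Seidel] macro 7: S0 reads c2=-323 → after 1×micro: 136159/128; S1 reads c0=136159/128 → after 1×micro: 3; S2 reads c1=3 → after 1×micro: -649 ⇒ (c0=136159/128, c1=3, c2=-649)
[Gauss-Seidel] macro 8: S0 reads c2=-649 → after 1×micro: 574621/256; S1 reads c0=574621/256 → after 1×micro: 4; S2 reads c1=4 → after 1×micro: -1302 ⇒ (c0=574621/256, c1=4, c2=-1302)
[Gauss-Seidel] macro 9: S0 reads c2=-1302 → after 1×micro: 2390487/512; S1 reads c0=2390487/512 → after 1×micro: 4; S2 reads c1=4 → after 1×micro: -2608 ⇒ (c0=2390487/512, c1=4, c2=-2608)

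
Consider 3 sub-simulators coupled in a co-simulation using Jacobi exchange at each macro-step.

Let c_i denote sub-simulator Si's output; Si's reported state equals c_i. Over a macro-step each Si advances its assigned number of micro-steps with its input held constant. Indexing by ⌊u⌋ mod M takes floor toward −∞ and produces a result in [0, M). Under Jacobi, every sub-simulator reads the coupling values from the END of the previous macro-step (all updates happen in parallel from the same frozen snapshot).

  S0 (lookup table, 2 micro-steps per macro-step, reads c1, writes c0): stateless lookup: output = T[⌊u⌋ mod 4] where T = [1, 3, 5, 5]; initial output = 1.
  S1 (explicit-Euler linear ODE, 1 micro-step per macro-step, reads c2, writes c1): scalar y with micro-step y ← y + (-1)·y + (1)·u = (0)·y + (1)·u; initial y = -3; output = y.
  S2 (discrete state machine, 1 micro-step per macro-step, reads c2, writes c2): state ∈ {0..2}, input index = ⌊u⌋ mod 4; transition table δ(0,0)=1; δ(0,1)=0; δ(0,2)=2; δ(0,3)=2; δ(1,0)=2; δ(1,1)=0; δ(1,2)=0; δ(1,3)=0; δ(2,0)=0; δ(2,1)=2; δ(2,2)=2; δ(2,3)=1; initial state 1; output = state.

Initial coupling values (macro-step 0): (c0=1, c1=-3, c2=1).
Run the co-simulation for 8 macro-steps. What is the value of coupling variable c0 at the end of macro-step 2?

c0 at macro-step 2 = 3

macro 1: S0 reads c1=-3 → after 2×micro: 3; S1 reads c2=1 → after 1×micro: 1; S2 reads c2=1 → after 1×micro: 0 ⇒ (c0=3, c1=1, c2=0)
macro 2: S0 reads c1=1 → after 2×micro: 3; S1 reads c2=0 → after 1×micro: 0; S2 reads c2=0 → after 1×micro: 1 ⇒ (c0=3, c1=0, c2=1)
macro 3: S0 reads c1=0 → after 2×micro: 1; S1 reads c2=1 → after 1×micro: 1; S2 reads c2=1 → after 1×micro: 0 ⇒ (c0=1, c1=1, c2=0)
macro 4: S0 reads c1=1 → after 2×micro: 3; S1 reads c2=0 → after 1×micro: 0; S2 reads c2=0 → after 1×micro: 1 ⇒ (c0=3, c1=0, c2=1)
macro 5: S0 reads c1=0 → after 2×micro: 1; S1 reads c2=1 → after 1×micro: 1; S2 reads c2=1 → after 1×micro: 0 ⇒ (c0=1, c1=1, c2=0)
macro 6: S0 reads c1=1 → after 2×micro: 3; S1 reads c2=0 → after 1×micro: 0; S2 reads c2=0 → after 1×micro: 1 ⇒ (c0=3, c1=0, c2=1)
macro 7: S0 reads c1=0 → after 2×micro: 1; S1 reads c2=1 → after 1×micro: 1; S2 reads c2=1 → after 1×micro: 0 ⇒ (c0=1, c1=1, c2=0)
macro 8: S0 reads c1=1 → after 2×micro: 3; S1 reads c2=0 → after 1×micro: 0; S2 reads c2=0 → after 1×micro: 1 ⇒ (c0=3, c1=0, c2=1)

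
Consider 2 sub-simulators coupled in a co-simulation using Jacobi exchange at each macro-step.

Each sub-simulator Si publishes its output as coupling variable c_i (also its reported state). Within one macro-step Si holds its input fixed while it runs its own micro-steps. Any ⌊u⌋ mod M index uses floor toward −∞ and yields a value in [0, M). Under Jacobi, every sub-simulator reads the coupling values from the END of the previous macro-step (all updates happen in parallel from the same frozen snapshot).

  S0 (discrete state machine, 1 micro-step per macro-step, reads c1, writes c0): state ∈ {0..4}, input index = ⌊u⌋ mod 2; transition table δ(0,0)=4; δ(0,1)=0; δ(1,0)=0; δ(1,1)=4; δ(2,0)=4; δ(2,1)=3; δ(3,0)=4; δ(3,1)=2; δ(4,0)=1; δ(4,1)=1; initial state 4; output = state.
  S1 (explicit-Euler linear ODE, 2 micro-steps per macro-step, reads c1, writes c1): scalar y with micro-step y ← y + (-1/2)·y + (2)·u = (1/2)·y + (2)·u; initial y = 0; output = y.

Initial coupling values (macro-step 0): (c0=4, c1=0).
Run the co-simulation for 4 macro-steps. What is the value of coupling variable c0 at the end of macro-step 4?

macro 1: S0 reads c1=0 → after 1×micro: 1; S1 reads c1=0 → after 2×micro: 0 ⇒ (c0=1, c1=0)
macro 2: S0 reads c1=0 → after 1×micro: 0; S1 reads c1=0 → after 2×micro: 0 ⇒ (c0=0, c1=0)
macro 3: S0 reads c1=0 → after 1×micro: 4; S1 reads c1=0 → after 2×micro: 0 ⇒ (c0=4, c1=0)
macro 4: S0 reads c1=0 → after 1×micro: 1; S1 reads c1=0 → after 2×micro: 0 ⇒ (c0=1, c1=0)

c0 at macro-step 4 = 1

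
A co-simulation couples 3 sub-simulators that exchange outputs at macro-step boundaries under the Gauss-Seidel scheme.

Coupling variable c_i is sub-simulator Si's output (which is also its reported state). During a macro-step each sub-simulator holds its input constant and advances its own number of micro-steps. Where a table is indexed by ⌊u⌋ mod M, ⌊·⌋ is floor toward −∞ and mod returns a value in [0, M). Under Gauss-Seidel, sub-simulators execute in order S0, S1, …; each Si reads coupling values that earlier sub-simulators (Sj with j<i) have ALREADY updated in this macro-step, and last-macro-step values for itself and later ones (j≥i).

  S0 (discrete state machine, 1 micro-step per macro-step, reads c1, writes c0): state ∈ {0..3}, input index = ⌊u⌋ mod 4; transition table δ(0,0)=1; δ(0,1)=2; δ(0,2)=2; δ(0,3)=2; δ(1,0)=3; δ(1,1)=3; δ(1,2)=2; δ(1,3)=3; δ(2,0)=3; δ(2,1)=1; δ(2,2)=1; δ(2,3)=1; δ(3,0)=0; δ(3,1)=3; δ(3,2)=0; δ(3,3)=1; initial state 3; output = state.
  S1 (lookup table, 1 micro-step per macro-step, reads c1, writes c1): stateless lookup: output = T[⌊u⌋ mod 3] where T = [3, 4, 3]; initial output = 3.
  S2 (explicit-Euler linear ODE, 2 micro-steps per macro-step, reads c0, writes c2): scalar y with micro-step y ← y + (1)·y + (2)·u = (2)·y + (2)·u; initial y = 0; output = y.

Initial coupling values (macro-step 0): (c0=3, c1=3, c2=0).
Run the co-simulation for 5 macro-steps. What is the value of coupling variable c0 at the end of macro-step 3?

c0 at macro-step 3 = 1

macro 1: S0 reads c1=3 → after 1×micro: 1; S1 reads c1=3 → after 1×micro: 3; S2 reads c0=1 → after 2×micro: 6 ⇒ (c0=1, c1=3, c2=6)
macro 2: S0 reads c1=3 → after 1×micro: 3; S1 reads c1=3 → after 1×micro: 3; S2 reads c0=3 → after 2×micro: 42 ⇒ (c0=3, c1=3, c2=42)
macro 3: S0 reads c1=3 → after 1×micro: 1; S1 reads c1=3 → after 1×micro: 3; S2 reads c0=1 → after 2×micro: 174 ⇒ (c0=1, c1=3, c2=174)
macro 4: S0 reads c1=3 → after 1×micro: 3; S1 reads c1=3 → after 1×micro: 3; S2 reads c0=3 → after 2×micro: 714 ⇒ (c0=3, c1=3, c2=714)
macro 5: S0 reads c1=3 → after 1×micro: 1; S1 reads c1=3 → after 1×micro: 3; S2 reads c0=1 → after 2×micro: 2862 ⇒ (c0=1, c1=3, c2=2862)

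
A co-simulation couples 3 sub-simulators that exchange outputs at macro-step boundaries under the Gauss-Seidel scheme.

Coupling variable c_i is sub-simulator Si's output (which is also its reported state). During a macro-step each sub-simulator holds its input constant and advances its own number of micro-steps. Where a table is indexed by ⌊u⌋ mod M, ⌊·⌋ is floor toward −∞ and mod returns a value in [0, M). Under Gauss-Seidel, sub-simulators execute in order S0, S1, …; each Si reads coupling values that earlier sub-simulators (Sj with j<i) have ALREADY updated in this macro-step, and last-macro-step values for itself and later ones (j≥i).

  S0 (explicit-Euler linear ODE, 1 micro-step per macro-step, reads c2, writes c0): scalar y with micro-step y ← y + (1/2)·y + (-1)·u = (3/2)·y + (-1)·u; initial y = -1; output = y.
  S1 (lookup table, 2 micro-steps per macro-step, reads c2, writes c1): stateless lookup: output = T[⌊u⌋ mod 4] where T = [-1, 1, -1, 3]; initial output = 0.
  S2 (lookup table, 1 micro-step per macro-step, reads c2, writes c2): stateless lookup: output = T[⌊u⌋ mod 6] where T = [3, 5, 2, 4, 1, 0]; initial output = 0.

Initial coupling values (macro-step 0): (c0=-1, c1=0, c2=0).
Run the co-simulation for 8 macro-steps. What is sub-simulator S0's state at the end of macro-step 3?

macro 1: S0 reads c2=0 → after 1×micro: -3/2; S1 reads c2=0 → after 2×micro: -1; S2 reads c2=0 → after 1×micro: 3 ⇒ (c0=-3/2, c1=-1, c2=3)
macro 2: S0 reads c2=3 → after 1×micro: -21/4; S1 reads c2=3 → after 2×micro: 3; S2 reads c2=3 → after 1×micro: 4 ⇒ (c0=-21/4, c1=3, c2=4)
macro 3: S0 reads c2=4 → after 1×micro: -95/8; S1 reads c2=4 → after 2×micro: -1; S2 reads c2=4 → after 1×micro: 1 ⇒ (c0=-95/8, c1=-1, c2=1)
macro 4: S0 reads c2=1 → after 1×micro: -301/16; S1 reads c2=1 → after 2×micro: 1; S2 reads c2=1 → after 1×micro: 5 ⇒ (c0=-301/16, c1=1, c2=5)
macro 5: S0 reads c2=5 → after 1×micro: -1063/32; S1 reads c2=5 → after 2×micro: 1; S2 reads c2=5 → after 1×micro: 0 ⇒ (c0=-1063/32, c1=1, c2=0)
macro 6: S0 reads c2=0 → after 1×micro: -3189/64; S1 reads c2=0 → after 2×micro: -1; S2 reads c2=0 → after 1×micro: 3 ⇒ (c0=-3189/64, c1=-1, c2=3)
macro 7: S0 reads c2=3 → after 1×micro: -9951/128; S1 reads c2=3 → after 2×micro: 3; S2 reads c2=3 → after 1×micro: 4 ⇒ (c0=-9951/128, c1=3, c2=4)
macro 8: S0 reads c2=4 → after 1×micro: -30877/256; S1 reads c2=4 → after 2×micro: -1; S2 reads c2=4 → after 1×micro: 1 ⇒ (c0=-30877/256, c1=-1, c2=1)

S0 state at macro-step 3 = -95/8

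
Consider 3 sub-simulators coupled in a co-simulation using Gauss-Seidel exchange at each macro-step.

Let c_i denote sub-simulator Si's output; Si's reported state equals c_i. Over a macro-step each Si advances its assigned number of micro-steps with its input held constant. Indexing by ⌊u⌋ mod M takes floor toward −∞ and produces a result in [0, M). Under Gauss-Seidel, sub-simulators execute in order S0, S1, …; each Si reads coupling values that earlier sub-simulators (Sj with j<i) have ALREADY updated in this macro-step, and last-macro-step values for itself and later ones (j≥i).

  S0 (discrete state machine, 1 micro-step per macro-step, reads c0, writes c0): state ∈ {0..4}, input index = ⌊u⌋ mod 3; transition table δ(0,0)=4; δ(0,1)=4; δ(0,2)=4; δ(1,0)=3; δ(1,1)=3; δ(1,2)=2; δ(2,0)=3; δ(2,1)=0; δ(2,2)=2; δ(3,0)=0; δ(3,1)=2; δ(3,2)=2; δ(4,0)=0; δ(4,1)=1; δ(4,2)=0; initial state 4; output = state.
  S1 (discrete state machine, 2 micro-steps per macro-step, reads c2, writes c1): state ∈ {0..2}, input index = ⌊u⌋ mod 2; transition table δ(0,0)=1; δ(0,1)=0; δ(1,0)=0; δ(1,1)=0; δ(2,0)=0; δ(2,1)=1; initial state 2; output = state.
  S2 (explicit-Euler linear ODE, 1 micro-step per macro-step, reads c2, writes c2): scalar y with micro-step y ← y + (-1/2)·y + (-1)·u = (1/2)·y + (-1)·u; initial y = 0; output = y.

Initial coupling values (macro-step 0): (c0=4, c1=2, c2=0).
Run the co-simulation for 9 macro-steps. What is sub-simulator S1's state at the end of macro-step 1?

S1 state at macro-step 1 = 1

macro 1: S0 reads c0=4 → after 1×micro: 1; S1 reads c2=0 → after 2×micro: 1; S2 reads c2=0 → after 1×micro: 0 ⇒ (c0=1, c1=1, c2=0)
macro 2: S0 reads c0=1 → after 1×micro: 3; S1 reads c2=0 → after 2×micro: 1; S2 reads c2=0 → after 1×micro: 0 ⇒ (c0=3, c1=1, c2=0)
macro 3: S0 reads c0=3 → after 1×micro: 0; S1 reads c2=0 → after 2×micro: 1; S2 reads c2=0 → after 1×micro: 0 ⇒ (c0=0, c1=1, c2=0)
macro 4: S0 reads c0=0 → after 1×micro: 4; S1 reads c2=0 → after 2×micro: 1; S2 reads c2=0 → after 1×micro: 0 ⇒ (c0=4, c1=1, c2=0)
macro 5: S0 reads c0=4 → after 1×micro: 1; S1 reads c2=0 → after 2×micro: 1; S2 reads c2=0 → after 1×micro: 0 ⇒ (c0=1, c1=1, c2=0)
macro 6: S0 reads c0=1 → after 1×micro: 3; S1 reads c2=0 → after 2×micro: 1; S2 reads c2=0 → after 1×micro: 0 ⇒ (c0=3, c1=1, c2=0)
macro 7: S0 reads c0=3 → after 1×micro: 0; S1 reads c2=0 → after 2×micro: 1; S2 reads c2=0 → after 1×micro: 0 ⇒ (c0=0, c1=1, c2=0)
macro 8: S0 reads c0=0 → after 1×micro: 4; S1 reads c2=0 → after 2×micro: 1; S2 reads c2=0 → after 1×micro: 0 ⇒ (c0=4, c1=1, c2=0)
macro 9: S0 reads c0=4 → after 1×micro: 1; S1 reads c2=0 → after 2×micro: 1; S2 reads c2=0 → after 1×micro: 0 ⇒ (c0=1, c1=1, c2=0)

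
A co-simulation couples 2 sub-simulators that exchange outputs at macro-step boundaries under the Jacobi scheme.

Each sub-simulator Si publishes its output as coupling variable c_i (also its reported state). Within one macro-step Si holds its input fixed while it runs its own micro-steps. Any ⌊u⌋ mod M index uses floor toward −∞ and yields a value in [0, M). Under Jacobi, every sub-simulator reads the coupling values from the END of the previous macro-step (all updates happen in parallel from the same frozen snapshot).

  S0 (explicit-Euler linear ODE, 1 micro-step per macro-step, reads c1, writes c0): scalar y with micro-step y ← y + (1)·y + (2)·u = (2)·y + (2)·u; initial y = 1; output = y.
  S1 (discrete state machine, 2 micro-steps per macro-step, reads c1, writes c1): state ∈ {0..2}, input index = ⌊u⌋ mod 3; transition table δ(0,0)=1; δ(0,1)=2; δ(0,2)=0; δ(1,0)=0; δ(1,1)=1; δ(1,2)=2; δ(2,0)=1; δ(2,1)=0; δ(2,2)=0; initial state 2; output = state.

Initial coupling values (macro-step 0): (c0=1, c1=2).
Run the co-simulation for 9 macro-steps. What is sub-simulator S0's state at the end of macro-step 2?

macro 1: S0 reads c1=2 → after 1×micro: 6; S1 reads c1=2 → after 2×micro: 0 ⇒ (c0=6, c1=0)
macro 2: S0 reads c1=0 → after 1×micro: 12; S1 reads c1=0 → after 2×micro: 0 ⇒ (c0=12, c1=0)
macro 3: S0 reads c1=0 → after 1×micro: 24; S1 reads c1=0 → after 2×micro: 0 ⇒ (c0=24, c1=0)
macro 4: S0 reads c1=0 → after 1×micro: 48; S1 reads c1=0 → after 2×micro: 0 ⇒ (c0=48, c1=0)
macro 5: S0 reads c1=0 → after 1×micro: 96; S1 reads c1=0 → after 2×micro: 0 ⇒ (c0=96, c1=0)
macro 6: S0 reads c1=0 → after 1×micro: 192; S1 reads c1=0 → after 2×micro: 0 ⇒ (c0=192, c1=0)
macro 7: S0 reads c1=0 → after 1×micro: 384; S1 reads c1=0 → after 2×micro: 0 ⇒ (c0=384, c1=0)
macro 8: S0 reads c1=0 → after 1×micro: 768; S1 reads c1=0 → after 2×micro: 0 ⇒ (c0=768, c1=0)
macro 9: S0 reads c1=0 → after 1×micro: 1536; S1 reads c1=0 → after 2×micro: 0 ⇒ (c0=1536, c1=0)

S0 state at macro-step 2 = 12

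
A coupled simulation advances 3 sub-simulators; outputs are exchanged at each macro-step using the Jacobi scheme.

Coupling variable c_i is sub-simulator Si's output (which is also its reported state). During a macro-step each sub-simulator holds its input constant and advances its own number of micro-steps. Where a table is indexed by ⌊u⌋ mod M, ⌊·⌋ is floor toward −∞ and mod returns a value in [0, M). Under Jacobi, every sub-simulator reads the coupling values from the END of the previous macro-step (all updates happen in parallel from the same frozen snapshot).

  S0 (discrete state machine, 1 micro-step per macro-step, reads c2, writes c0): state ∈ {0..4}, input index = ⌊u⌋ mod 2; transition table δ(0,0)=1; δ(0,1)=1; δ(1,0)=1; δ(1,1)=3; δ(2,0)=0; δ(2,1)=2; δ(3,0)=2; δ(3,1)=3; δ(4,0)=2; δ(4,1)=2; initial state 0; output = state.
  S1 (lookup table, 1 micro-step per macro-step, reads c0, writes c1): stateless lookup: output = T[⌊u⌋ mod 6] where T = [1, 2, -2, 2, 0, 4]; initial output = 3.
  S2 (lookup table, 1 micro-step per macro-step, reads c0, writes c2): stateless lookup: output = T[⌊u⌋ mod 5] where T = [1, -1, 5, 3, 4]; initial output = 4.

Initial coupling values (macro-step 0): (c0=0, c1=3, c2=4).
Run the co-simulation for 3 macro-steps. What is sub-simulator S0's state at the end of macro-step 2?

macro 1: S0 reads c2=4 → after 1×micro: 1; S1 reads c0=0 → after 1×micro: 1; S2 reads c0=0 → after 1×micro: 1 ⇒ (c0=1, c1=1, c2=1)
macro 2: S0 reads c2=1 → after 1×micro: 3; S1 reads c0=1 → after 1×micro: 2; S2 reads c0=1 → after 1×micro: -1 ⇒ (c0=3, c1=2, c2=-1)
macro 3: S0 reads c2=-1 → after 1×micro: 3; S1 reads c0=3 → after 1×micro: 2; S2 reads c0=3 → after 1×micro: 3 ⇒ (c0=3, c1=2, c2=3)

S0 state at macro-step 2 = 3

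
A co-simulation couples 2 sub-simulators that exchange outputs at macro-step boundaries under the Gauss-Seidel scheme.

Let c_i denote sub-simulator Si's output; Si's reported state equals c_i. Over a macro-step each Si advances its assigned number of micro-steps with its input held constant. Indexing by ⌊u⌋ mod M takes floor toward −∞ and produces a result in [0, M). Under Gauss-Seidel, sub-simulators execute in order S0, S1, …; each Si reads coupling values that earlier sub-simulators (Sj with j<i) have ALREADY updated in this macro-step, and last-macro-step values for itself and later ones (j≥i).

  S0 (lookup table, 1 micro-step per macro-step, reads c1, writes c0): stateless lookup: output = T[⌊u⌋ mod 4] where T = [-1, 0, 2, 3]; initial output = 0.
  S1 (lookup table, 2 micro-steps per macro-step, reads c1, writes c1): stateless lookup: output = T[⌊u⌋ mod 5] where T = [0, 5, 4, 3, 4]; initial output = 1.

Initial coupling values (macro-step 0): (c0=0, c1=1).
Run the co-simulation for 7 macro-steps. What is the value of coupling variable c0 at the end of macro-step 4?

macro 1: S0 reads c1=1 → after 1×micro: 0; S1 reads c1=1 → after 2×micro: 5 ⇒ (c0=0, c1=5)
macro 2: S0 reads c1=5 → after 1×micro: 0; S1 reads c1=5 → after 2×micro: 0 ⇒ (c0=0, c1=0)
macro 3: S0 reads c1=0 → after 1×micro: -1; S1 reads c1=0 → after 2×micro: 0 ⇒ (c0=-1, c1=0)
macro 4: S0 reads c1=0 → after 1×micro: -1; S1 reads c1=0 → after 2×micro: 0 ⇒ (c0=-1, c1=0)
macro 5: S0 reads c1=0 → after 1×micro: -1; S1 reads c1=0 → after 2×micro: 0 ⇒ (c0=-1, c1=0)
macro 6: S0 reads c1=0 → after 1×micro: -1; S1 reads c1=0 → after 2×micro: 0 ⇒ (c0=-1, c1=0)
macro 7: S0 reads c1=0 → after 1×micro: -1; S1 reads c1=0 → after 2×micro: 0 ⇒ (c0=-1, c1=0)

c0 at macro-step 4 = -1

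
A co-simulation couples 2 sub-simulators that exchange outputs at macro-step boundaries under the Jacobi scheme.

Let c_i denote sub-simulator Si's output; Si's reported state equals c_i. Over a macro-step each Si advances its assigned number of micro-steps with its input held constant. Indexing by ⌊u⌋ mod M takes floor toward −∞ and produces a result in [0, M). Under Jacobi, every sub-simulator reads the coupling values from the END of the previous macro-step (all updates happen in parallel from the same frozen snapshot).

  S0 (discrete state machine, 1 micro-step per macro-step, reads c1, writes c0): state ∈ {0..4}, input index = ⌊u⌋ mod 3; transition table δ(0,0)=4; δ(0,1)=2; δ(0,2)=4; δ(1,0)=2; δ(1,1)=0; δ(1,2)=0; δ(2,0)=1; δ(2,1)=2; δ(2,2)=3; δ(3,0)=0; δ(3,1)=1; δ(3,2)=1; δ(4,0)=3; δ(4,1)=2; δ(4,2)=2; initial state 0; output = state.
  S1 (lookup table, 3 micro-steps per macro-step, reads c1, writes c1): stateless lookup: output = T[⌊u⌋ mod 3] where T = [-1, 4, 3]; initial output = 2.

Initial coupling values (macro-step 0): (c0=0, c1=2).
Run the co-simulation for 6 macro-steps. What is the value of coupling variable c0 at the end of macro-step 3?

c0 at macro-step 3 = 1

macro 1: S0 reads c1=2 → after 1×micro: 4; S1 reads c1=2 → after 3×micro: 3 ⇒ (c0=4, c1=3)
macro 2: S0 reads c1=3 → after 1×micro: 3; S1 reads c1=3 → after 3×micro: -1 ⇒ (c0=3, c1=-1)
macro 3: S0 reads c1=-1 → after 1×micro: 1; S1 reads c1=-1 → after 3×micro: 3 ⇒ (c0=1, c1=3)
macro 4: S0 reads c1=3 → after 1×micro: 2; S1 reads c1=3 → after 3×micro: -1 ⇒ (c0=2, c1=-1)
macro 5: S0 reads c1=-1 → after 1×micro: 3; S1 reads c1=-1 → after 3×micro: 3 ⇒ (c0=3, c1=3)
macro 6: S0 reads c1=3 → after 1×micro: 0; S1 reads c1=3 → after 3×micro: -1 ⇒ (c0=0, c1=-1)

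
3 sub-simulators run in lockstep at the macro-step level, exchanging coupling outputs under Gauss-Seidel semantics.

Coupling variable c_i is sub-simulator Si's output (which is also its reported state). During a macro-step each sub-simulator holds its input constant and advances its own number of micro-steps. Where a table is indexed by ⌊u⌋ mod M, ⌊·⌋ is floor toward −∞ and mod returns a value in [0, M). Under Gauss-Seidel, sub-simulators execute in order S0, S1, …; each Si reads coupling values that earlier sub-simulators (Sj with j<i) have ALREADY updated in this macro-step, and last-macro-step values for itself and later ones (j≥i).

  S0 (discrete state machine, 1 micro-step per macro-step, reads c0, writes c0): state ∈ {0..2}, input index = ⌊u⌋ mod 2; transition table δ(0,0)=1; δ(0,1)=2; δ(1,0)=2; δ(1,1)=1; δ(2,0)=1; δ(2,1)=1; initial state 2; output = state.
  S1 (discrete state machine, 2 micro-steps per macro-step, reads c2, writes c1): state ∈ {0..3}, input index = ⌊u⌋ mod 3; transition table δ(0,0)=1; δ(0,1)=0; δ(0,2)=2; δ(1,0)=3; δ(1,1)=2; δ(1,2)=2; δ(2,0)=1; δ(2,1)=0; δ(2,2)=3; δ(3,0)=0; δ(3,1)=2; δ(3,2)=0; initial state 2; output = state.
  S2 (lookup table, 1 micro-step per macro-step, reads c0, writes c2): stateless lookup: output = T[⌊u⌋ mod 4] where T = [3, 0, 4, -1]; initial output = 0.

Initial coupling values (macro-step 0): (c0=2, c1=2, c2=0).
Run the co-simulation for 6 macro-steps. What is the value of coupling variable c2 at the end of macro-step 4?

c2 at macro-step 4 = 0

macro 1: S0 reads c0=2 → after 1×micro: 1; S1 reads c2=0 → after 2×micro: 3; S2 reads c0=1 → after 1×micro: 0 ⇒ (c0=1, c1=3, c2=0)
macro 2: S0 reads c0=1 → after 1×micro: 1; S1 reads c2=0 → after 2×micro: 1; S2 reads c0=1 → after 1×micro: 0 ⇒ (c0=1, c1=1, c2=0)
macro 3: S0 reads c0=1 → after 1×micro: 1; S1 reads c2=0 → after 2×micro: 0; S2 reads c0=1 → after 1×micro: 0 ⇒ (c0=1, c1=0, c2=0)
macro 4: S0 reads c0=1 → after 1×micro: 1; S1 reads c2=0 → after 2×micro: 3; S2 reads c0=1 → after 1×micro: 0 ⇒ (c0=1, c1=3, c2=0)
macro 5: S0 reads c0=1 → after 1×micro: 1; S1 reads c2=0 → after 2×micro: 1; S2 reads c0=1 → after 1×micro: 0 ⇒ (c0=1, c1=1, c2=0)
macro 6: S0 reads c0=1 → after 1×micro: 1; S1 reads c2=0 → after 2×micro: 0; S2 reads c0=1 → after 1×micro: 0 ⇒ (c0=1, c1=0, c2=0)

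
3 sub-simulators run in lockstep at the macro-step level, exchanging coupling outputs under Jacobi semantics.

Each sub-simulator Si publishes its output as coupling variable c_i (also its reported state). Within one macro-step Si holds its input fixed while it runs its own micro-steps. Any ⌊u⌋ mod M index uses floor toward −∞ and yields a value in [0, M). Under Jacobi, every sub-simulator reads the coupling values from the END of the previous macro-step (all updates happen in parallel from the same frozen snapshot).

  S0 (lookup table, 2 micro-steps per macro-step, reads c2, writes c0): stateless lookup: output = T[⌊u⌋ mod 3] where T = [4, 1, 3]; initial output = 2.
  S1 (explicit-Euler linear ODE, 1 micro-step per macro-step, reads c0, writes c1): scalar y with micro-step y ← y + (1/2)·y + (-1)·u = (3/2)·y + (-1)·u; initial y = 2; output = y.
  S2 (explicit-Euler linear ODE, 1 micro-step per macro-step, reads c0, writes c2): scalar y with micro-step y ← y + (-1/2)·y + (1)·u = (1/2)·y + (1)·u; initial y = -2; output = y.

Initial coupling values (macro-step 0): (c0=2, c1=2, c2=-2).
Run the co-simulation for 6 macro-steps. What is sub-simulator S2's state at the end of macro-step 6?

S2 state at macro-step 6 = 63/32

macro 1: S0 reads c2=-2 → after 2×micro: 1; S1 reads c0=2 → after 1×micro: 1; S2 reads c0=2 → after 1×micro: 1 ⇒ (c0=1, c1=1, c2=1)
macro 2: S0 reads c2=1 → after 2×micro: 1; S1 reads c0=1 → after 1×micro: 1/2; S2 reads c0=1 → after 1×micro: 3/2 ⇒ (c0=1, c1=1/2, c2=3/2)
macro 3: S0 reads c2=3/2 → after 2×micro: 1; S1 reads c0=1 → after 1×micro: -1/4; S2 reads c0=1 → after 1×micro: 7/4 ⇒ (c0=1, c1=-1/4, c2=7/4)
macro 4: S0 reads c2=7/4 → after 2×micro: 1; S1 reads c0=1 → after 1×micro: -11/8; S2 reads c0=1 → after 1×micro: 15/8 ⇒ (c0=1, c1=-11/8, c2=15/8)
macro 5: S0 reads c2=15/8 → after 2×micro: 1; S1 reads c0=1 → after 1×micro: -49/16; S2 reads c0=1 → after 1×micro: 31/16 ⇒ (c0=1, c1=-49/16, c2=31/16)
macro 6: S0 reads c2=31/16 → after 2×micro: 1; S1 reads c0=1 → after 1×micro: -179/32; S2 reads c0=1 → after 1×micro: 63/32 ⇒ (c0=1, c1=-179/32, c2=63/32)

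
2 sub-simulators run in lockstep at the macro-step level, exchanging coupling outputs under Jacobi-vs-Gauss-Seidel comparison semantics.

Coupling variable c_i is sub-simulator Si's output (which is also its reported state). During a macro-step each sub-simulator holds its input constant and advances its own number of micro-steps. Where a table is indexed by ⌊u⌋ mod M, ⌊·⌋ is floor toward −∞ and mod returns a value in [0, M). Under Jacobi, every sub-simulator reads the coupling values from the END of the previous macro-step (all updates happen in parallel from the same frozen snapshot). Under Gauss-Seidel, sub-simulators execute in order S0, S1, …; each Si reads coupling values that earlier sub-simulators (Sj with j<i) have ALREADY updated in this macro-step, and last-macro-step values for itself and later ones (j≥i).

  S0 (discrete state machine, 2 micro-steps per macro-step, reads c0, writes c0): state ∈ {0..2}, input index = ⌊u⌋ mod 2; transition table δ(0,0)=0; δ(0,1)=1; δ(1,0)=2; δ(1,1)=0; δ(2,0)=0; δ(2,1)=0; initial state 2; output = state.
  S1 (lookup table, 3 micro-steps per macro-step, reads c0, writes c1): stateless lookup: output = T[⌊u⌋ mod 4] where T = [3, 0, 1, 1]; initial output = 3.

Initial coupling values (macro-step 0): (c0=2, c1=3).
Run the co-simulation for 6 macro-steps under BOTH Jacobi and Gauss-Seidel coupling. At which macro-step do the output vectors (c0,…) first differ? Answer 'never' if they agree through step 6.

[Jacobi] macro 1: S0 reads c0=2 → after 2×micro: 0; S1 reads c0=2 → after 3×micro: 1 ⇒ (c0=0, c1=1)
[Jacobi] macro 2: S0 reads c0=0 → after 2×micro: 0; S1 reads c0=0 → after 3×micro: 3 ⇒ (c0=0, c1=3)
[Jacobi] macro 3: S0 reads c0=0 → after 2×micro: 0; S1 reads c0=0 → after 3×micro: 3 ⇒ (c0=0, c1=3)
[Jacobi] macro 4: S0 reads c0=0 → after 2×micro: 0; S1 reads c0=0 → after 3×micro: 3 ⇒ (c0=0, c1=3)
[Jacobi] macro 5: S0 reads c0=0 → after 2×micro: 0; S1 reads c0=0 → after 3×micro: 3 ⇒ (c0=0, c1=3)
[Jacobi] macro 6: S0 reads c0=0 → after 2×micro: 0; S1 reads c0=0 → after 3×micro: 3 ⇒ (c0=0, c1=3)
[Gauss-Seidel] macro 1: S0 reads c0=2 → after 2×micro: 0; S1 reads c0=0 → after 3×micro: 3 ⇒ (c0=0, c1=3)
[Gauss-Seidel] macro 2: S0 reads c0=0 → after 2×micro: 0; S1 reads c0=0 → after 3×micro: 3 ⇒ (c0=0, c1=3)
[Gauss-Seidel] macro 3: S0 reads c0=0 → after 2×micro: 0; S1 reads c0=0 → after 3×micro: 3 ⇒ (c0=0, c1=3)
[Gauss-Seidel] macro 4: S0 reads c0=0 → after 2×micro: 0; S1 reads c0=0 → after 3×micro: 3 ⇒ (c0=0, c1=3)
[Gauss-Seidel] macro 5: S0 reads c0=0 → after 2×micro: 0; S1 reads c0=0 → after 3×micro: 3 ⇒ (c0=0, c1=3)
[Gauss-Seidel] macro 6: S0 reads c0=0 → after 2×micro: 0; S1 reads c0=0 → after 3×micro: 3 ⇒ (c0=0, c1=3)

first divergence at macro-step: 1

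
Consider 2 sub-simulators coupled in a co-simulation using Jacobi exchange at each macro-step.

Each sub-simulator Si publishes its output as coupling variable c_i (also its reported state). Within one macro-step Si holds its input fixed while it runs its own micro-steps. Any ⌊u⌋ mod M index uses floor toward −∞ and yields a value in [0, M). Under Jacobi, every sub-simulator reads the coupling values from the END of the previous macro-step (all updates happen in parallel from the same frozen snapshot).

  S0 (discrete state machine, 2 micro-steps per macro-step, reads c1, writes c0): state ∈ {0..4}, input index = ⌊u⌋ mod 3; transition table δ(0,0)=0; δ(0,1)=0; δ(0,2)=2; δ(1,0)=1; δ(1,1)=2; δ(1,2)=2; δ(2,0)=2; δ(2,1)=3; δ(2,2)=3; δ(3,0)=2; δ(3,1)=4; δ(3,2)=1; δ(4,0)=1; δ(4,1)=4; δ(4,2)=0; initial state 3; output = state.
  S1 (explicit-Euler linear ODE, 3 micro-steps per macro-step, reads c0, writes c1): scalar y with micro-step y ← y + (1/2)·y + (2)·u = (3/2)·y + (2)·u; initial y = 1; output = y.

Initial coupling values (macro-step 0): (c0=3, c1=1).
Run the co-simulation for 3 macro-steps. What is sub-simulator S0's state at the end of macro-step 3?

S0 state at macro-step 3 = 4

macro 1: S0 reads c1=1 → after 2×micro: 4; S1 reads c0=3 → after 3×micro: 255/8 ⇒ (c0=4, c1=255/8)
macro 2: S0 reads c1=255/8 → after 2×micro: 4; S1 reads c0=4 → after 3×micro: 9317/64 ⇒ (c0=4, c1=9317/64)
macro 3: S0 reads c1=9317/64 → after 2×micro: 4; S1 reads c0=4 → after 3×micro: 271015/512 ⇒ (c0=4, c1=271015/512)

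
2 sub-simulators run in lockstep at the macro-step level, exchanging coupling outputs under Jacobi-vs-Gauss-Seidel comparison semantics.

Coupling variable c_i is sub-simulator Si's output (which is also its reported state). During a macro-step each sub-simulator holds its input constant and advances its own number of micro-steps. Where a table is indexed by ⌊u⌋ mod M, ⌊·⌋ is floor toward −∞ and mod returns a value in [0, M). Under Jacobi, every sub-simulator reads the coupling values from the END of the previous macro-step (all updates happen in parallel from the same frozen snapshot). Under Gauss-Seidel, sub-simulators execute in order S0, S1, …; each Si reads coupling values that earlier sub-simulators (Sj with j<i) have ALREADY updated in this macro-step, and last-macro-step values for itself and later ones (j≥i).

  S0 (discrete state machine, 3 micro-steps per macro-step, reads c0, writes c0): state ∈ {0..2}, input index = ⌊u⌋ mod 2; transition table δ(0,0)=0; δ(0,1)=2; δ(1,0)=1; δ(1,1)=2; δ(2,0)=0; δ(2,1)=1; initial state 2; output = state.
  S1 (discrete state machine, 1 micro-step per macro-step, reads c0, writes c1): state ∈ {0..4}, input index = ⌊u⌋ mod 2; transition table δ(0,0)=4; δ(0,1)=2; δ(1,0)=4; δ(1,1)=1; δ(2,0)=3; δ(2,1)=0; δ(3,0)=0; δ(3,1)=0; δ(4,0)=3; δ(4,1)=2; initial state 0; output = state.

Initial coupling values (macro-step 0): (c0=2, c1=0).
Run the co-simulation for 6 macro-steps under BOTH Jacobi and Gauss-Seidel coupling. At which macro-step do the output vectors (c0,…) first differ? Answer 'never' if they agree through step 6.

[Jacobi] macro 1: S0 reads c0=2 → after 3×micro: 0; S1 reads c0=2 → after 1×micro: 4 ⇒ (c0=0, c1=4)
[Jacobi] macro 2: S0 reads c0=0 → after 3×micro: 0; S1 reads c0=0 → after 1×micro: 3 ⇒ (c0=0, c1=3)
[Jacobi] macro 3: S0 reads c0=0 → after 3×micro: 0; S1 reads c0=0 → after 1×micro: 0 ⇒ (c0=0, c1=0)
[Jacobi] macro 4: S0 reads c0=0 → after 3×micro: 0; S1 reads c0=0 → after 1×micro: 4 ⇒ (c0=0, c1=4)
[Jacobi] macro 5: S0 reads c0=0 → after 3×micro: 0; S1 reads c0=0 → after 1×micro: 3 ⇒ (c0=0, c1=3)
[Jacobi] macro 6: S0 reads c0=0 → after 3×micro: 0; S1 reads c0=0 → after 1×micro: 0 ⇒ (c0=0, c1=0)
[Gauss-Seidel] macro 1: S0 reads c0=2 → after 3×micro: 0; S1 reads c0=0 → after 1×micro: 4 ⇒ (c0=0, c1=4)
[Gauss-Seidel] macro 2: S0 reads c0=0 → after 3×micro: 0; S1 reads c0=0 → after 1×micro: 3 ⇒ (c0=0, c1=3)
[Gauss-Seidel] macro 3: S0 reads c0=0 → after 3×micro: 0; S1 reads c0=0 → after 1×micro: 0 ⇒ (c0=0, c1=0)
[Gauss-Seidel] macro 4: S0 reads c0=0 → after 3×micro: 0; S1 reads c0=0 → after 1×micro: 4 ⇒ (c0=0, c1=4)
[Gauss-Seidel] macro 5: S0 reads c0=0 → after 3×micro: 0; S1 reads c0=0 → after 1×micro: 3 ⇒ (c0=0, c1=3)
[Gauss-Seidel] macro 6: S0 reads c0=0 → after 3×micro: 0; S1 reads c0=0 → after 1×micro: 0 ⇒ (c0=0, c1=0)

first divergence at macro-step: never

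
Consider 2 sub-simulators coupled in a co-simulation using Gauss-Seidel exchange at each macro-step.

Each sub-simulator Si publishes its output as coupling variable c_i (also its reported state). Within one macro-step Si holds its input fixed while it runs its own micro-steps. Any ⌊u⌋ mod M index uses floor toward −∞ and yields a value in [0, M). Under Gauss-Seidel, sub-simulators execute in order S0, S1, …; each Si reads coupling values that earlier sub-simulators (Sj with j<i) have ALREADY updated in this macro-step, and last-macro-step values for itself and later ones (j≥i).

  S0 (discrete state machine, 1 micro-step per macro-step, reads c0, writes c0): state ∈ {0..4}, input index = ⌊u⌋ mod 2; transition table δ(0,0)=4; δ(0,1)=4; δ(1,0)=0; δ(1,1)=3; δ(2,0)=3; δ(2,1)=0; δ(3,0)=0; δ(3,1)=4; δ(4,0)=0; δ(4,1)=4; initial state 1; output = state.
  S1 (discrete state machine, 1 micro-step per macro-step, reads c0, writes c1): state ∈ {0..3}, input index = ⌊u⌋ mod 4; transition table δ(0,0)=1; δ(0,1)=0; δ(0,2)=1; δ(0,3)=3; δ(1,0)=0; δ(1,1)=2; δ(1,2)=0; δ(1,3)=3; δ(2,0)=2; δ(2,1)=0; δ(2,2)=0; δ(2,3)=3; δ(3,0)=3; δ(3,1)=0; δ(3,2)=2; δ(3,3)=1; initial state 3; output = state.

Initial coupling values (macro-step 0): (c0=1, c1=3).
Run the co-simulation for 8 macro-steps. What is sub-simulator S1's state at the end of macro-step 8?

S1 state at macro-step 8 = 0

macro 1: S0 reads c0=1 → after 1×micro: 3; S1 reads c0=3 → after 1×micro: 1 ⇒ (c0=3, c1=1)
macro 2: S0 reads c0=3 → after 1×micro: 4; S1 reads c0=4 → after 1×micro: 0 ⇒ (c0=4, c1=0)
macro 3: S0 reads c0=4 → after 1×micro: 0; S1 reads c0=0 → after 1×micro: 1 ⇒ (c0=0, c1=1)
macro 4: S0 reads c0=0 → after 1×micro: 4; S1 reads c0=4 → after 1×micro: 0 ⇒ (c0=4, c1=0)
macro 5: S0 reads c0=4 → after 1×micro: 0; S1 reads c0=0 → after 1×micro: 1 ⇒ (c0=0, c1=1)
macro 6: S0 reads c0=0 → after 1×micro: 4; S1 reads c0=4 → after 1×micro: 0 ⇒ (c0=4, c1=0)
macro 7: S0 reads c0=4 → after 1×micro: 0; S1 reads c0=0 → after 1×micro: 1 ⇒ (c0=0, c1=1)
macro 8: S0 reads c0=0 → after 1×micro: 4; S1 reads c0=4 → after 1×micro: 0 ⇒ (c0=4, c1=0)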